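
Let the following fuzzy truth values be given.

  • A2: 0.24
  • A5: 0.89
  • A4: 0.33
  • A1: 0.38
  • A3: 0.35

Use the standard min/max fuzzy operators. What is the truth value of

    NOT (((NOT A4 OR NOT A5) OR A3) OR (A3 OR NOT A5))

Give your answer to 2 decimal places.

NOT A4 = 1 − 0.33 = 0.67
NOT A5 = 1 − 0.89 = 0.11
NOT A4 OR NOT A5 = max(a, b) on (0.67, 0.11) = 0.67
(NOT A4 OR NOT A5) OR A3 = max(a, b) on (0.67, 0.35) = 0.67
NOT A5 = 1 − 0.89 = 0.11
A3 OR NOT A5 = max(a, b) on (0.35, 0.11) = 0.35
((NOT A4 OR NOT A5) OR A3) OR (A3 OR NOT A5) = max(a, b) on (0.67, 0.35) = 0.67
NOT (((NOT A4 OR NOT A5) OR A3) OR (A3 OR NOT A5)) = 1 − 0.67 = 0.33

0.33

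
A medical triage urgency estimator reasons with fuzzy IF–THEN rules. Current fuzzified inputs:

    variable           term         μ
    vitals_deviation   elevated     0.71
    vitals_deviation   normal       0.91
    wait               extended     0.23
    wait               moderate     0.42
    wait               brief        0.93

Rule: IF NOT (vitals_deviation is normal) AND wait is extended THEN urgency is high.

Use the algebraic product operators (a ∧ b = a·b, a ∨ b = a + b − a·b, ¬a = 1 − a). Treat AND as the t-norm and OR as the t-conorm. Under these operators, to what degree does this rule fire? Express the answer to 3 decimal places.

0.021

firing strength: ¬normal=1−0.91=0.09, extended=0.23; AND[a·b] → w = 0.0207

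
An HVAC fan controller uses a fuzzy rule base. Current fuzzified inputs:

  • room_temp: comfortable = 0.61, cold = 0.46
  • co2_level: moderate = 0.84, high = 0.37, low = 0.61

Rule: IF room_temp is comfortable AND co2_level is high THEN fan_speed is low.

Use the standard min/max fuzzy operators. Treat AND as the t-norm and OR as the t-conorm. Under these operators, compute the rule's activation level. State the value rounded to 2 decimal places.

firing strength: comfortable=0.61, high=0.37; AND[min(a, b)] → w = 0.37

0.37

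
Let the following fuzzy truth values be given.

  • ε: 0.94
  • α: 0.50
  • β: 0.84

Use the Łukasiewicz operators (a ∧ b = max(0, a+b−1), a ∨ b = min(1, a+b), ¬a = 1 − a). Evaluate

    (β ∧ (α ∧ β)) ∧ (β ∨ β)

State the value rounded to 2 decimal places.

α ∧ β = max(0, a+b−1) on (0.50, 0.84) = 0.34
β ∧ (α ∧ β) = max(0, a+b−1) on (0.84, 0.34) = 0.18
β ∨ β = min(1, a+b) on (0.84, 0.84) = 1.00
(β ∧ (α ∧ β)) ∧ (β ∨ β) = max(0, a+b−1) on (0.18, 1.00) = 0.18

0.18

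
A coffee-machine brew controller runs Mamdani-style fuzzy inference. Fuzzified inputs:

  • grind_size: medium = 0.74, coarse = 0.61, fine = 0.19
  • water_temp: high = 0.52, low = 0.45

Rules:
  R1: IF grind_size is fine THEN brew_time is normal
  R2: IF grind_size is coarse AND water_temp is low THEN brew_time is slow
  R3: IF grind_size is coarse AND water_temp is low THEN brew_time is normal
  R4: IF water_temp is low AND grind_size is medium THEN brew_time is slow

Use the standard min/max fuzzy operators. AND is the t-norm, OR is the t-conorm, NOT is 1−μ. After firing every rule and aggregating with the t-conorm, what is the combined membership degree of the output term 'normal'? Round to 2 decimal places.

R1: fine=0.19 → w = 0.19
R2: coarse=0.61, low=0.45; AND[min(a, b)] → w = 0.45
R3: coarse=0.61, low=0.45; AND[min(a, b)] → w = 0.45
R4: low=0.45, medium=0.74; AND[min(a, b)] → w = 0.45
Rules with consequent 'normal': {R1, R3} → strengths 0.19, 0.45
Aggregate via t-conorm [max(a, b)]: 0.45

0.45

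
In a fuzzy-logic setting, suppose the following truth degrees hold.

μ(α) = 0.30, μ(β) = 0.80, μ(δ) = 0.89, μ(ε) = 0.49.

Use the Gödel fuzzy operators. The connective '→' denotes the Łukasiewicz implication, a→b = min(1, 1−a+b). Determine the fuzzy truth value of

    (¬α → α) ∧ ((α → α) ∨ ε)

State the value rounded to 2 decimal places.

0.60

¬α = 1 − 0.30 = 0.70
¬α → α  [Łukasiewicz: min(1, 1−a+b)] with a=0.70, b=0.30 → 0.60
α → α  [Łukasiewicz: min(1, 1−a+b)] with a=0.30, b=0.30 → 1.00
(α → α) ∨ ε = max(a, b) on (1.00, 0.49) = 1.00
(¬α → α) ∧ ((α → α) ∨ ε) = min(a, b) on (0.60, 1.00) = 0.60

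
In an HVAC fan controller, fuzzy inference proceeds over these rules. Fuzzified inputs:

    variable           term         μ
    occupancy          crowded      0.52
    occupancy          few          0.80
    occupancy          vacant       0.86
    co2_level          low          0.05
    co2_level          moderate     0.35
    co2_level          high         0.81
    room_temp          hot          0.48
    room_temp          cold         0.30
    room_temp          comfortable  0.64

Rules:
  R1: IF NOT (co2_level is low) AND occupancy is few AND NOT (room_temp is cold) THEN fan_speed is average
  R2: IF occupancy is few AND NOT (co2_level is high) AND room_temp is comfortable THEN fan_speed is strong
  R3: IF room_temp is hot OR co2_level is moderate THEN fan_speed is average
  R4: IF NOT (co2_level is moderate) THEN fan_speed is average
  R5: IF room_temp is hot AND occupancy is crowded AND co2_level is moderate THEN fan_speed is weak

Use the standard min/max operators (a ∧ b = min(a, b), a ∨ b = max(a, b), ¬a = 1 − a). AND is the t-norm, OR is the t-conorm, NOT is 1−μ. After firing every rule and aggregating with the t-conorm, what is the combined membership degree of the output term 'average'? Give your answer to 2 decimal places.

R1: ¬low=1−0.05=0.95, few=0.80, ¬cold=1−0.30=0.70; AND[min(a, b)] → w = 0.70
R2: few=0.80, ¬high=1−0.81=0.19, comfortable=0.64; AND[min(a, b)] → w = 0.19
R3: hot=0.48, moderate=0.35; OR[max(a, b)] → w = 0.48
R4: ¬moderate=1−0.35=0.65 → w = 0.65
R5: hot=0.48, crowded=0.52, moderate=0.35; AND[min(a, b)] → w = 0.35
Rules with consequent 'average': {R1, R3, R4} → strengths 0.70, 0.48, 0.65
Aggregate via t-conorm [max(a, b)]: 0.70

0.70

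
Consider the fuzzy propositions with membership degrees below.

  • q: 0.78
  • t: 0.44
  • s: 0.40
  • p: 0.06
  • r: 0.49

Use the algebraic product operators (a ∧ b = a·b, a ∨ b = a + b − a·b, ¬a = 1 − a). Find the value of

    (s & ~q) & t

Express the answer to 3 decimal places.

~q = 1 − 0.7800 = 0.2200
s & ~q = a·b on (0.4000, 0.2200) = 0.0880
(s & ~q) & t = a·b on (0.0880, 0.4400) = 0.0387

0.039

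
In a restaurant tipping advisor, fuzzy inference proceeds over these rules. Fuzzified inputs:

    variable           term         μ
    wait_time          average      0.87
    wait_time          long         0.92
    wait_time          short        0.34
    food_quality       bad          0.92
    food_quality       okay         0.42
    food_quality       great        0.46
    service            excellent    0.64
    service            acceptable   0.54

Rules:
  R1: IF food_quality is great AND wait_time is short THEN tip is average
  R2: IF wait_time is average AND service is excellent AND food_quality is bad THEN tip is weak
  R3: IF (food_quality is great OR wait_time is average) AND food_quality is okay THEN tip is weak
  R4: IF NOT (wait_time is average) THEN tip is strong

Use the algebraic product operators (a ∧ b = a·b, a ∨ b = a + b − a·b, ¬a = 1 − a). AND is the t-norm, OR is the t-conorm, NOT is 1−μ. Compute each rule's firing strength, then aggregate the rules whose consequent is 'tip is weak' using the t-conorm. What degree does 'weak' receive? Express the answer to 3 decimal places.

R1: great=0.46, short=0.34; AND[a·b] → w = 0.1564
R2: average=0.87, excellent=0.64, bad=0.92; AND[a·b] → w = 0.5123
R3: (great=0.46 OR average=0.87) = 0.9298; AND[a·b] with okay=0.42 → w = 0.3905
R4: ¬average=1−0.87=0.13 → w = 0.1300
Rules with consequent 'weak': {R2, R3} → strengths 0.5123, 0.3905
Aggregate via t-conorm [a + b − a·b]: 0.7027

0.703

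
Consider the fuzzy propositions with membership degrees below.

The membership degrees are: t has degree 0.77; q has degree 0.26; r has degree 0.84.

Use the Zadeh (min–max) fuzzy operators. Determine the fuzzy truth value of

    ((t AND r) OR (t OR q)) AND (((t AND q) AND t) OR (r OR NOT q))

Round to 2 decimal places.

t AND r = min(a, b) on (0.77, 0.84) = 0.77
t OR q = max(a, b) on (0.77, 0.26) = 0.77
(t AND r) OR (t OR q) = max(a, b) on (0.77, 0.77) = 0.77
t AND q = min(a, b) on (0.77, 0.26) = 0.26
(t AND q) AND t = min(a, b) on (0.26, 0.77) = 0.26
NOT q = 1 − 0.26 = 0.74
r OR NOT q = max(a, b) on (0.84, 0.74) = 0.84
((t AND q) AND t) OR (r OR NOT q) = max(a, b) on (0.26, 0.84) = 0.84
((t AND r) OR (t OR q)) AND (((t AND q) AND t) OR (r OR NOT q)) = min(a, b) on (0.77, 0.84) = 0.77

0.77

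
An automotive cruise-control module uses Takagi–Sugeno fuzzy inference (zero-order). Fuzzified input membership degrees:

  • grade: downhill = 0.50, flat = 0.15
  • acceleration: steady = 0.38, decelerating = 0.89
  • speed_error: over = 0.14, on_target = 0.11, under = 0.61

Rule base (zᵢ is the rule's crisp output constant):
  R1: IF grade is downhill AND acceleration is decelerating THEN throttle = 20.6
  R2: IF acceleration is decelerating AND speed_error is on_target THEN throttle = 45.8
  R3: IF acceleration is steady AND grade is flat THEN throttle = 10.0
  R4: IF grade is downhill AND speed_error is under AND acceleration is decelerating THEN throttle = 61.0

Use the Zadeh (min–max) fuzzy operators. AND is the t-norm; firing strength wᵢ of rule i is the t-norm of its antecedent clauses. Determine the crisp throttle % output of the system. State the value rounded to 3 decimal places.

37.570

R1 (z=20.6): downhill=0.50, decelerating=0.89; AND[min(a, b)] → w = 0.50
R2 (z=45.8): decelerating=0.89, on_target=0.11; AND[min(a, b)] → w = 0.11
R3 (z=10.0): steady=0.38, flat=0.15; AND[min(a, b)] → w = 0.15
R4 (z=61.0): downhill=0.50, under=0.61, decelerating=0.89; AND[min(a, b)] → w = 0.50
Weighted average = (0.50·20.6 + 0.11·45.8 + 0.15·10.0 + 0.50·61.0) / (0.50 + 0.11 + 0.15 + 0.50)
  = 47.3380 / 1.2600 = 37.570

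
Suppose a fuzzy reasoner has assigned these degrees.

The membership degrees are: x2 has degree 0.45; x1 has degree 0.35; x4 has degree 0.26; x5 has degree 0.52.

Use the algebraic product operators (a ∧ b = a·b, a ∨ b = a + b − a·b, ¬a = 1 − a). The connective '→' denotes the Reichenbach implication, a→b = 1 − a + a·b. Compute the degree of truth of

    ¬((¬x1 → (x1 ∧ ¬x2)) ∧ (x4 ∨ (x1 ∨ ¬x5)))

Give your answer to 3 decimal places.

¬x1 = 1 − 0.3500 = 0.6500
¬x2 = 1 − 0.4500 = 0.5500
x1 ∧ ¬x2 = a·b on (0.3500, 0.5500) = 0.1925
¬x1 → (x1 ∧ ¬x2)  [Reichenbach: 1 − a + a·b] with a=0.6500, b=0.1925 → 0.4751
¬x5 = 1 − 0.5200 = 0.4800
x1 ∨ ¬x5 = a + b − a·b on (0.3500, 0.4800) = 0.6620
x4 ∨ (x1 ∨ ¬x5) = a + b − a·b on (0.2600, 0.6620) = 0.7499
(¬x1 → (x1 ∧ ¬x2)) ∧ (x4 ∨ (x1 ∨ ¬x5)) = a·b on (0.4751, 0.7499) = 0.3563
¬((¬x1 → (x1 ∧ ¬x2)) ∧ (x4 ∨ (x1 ∨ ¬x5))) = 1 − 0.3563 = 0.6437

0.644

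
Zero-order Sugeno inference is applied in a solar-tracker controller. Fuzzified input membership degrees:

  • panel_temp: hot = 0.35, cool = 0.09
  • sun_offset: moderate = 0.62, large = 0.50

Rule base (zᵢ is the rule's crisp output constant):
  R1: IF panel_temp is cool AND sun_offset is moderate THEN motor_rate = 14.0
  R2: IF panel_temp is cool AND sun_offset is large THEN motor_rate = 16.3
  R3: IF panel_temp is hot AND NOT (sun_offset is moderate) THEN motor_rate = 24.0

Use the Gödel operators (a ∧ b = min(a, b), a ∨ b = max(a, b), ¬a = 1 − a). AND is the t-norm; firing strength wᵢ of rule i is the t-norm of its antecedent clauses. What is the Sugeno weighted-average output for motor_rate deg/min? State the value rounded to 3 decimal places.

20.994

R1 (z=14.0): cool=0.09, moderate=0.62; AND[min(a, b)] → w = 0.09
R2 (z=16.3): cool=0.09, large=0.50; AND[min(a, b)] → w = 0.09
R3 (z=24.0): hot=0.35, ¬moderate=1−0.62=0.38; AND[min(a, b)] → w = 0.35
Weighted average = (0.09·14.0 + 0.09·16.3 + 0.35·24.0) / (0.09 + 0.09 + 0.35)
  = 11.1270 / 0.5300 = 20.994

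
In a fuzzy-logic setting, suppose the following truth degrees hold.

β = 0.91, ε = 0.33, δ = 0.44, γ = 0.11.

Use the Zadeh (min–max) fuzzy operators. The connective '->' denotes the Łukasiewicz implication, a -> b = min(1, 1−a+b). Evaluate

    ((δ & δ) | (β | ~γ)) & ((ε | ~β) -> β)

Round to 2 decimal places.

δ & δ = min(a, b) on (0.44, 0.44) = 0.44
~γ = 1 − 0.11 = 0.89
β | ~γ = max(a, b) on (0.91, 0.89) = 0.91
(δ & δ) | (β | ~γ) = max(a, b) on (0.44, 0.91) = 0.91
~β = 1 − 0.91 = 0.09
ε | ~β = max(a, b) on (0.33, 0.09) = 0.33
(ε | ~β) -> β  [Łukasiewicz: min(1, 1−a+b)] with a=0.33, b=0.91 → 1.00
((δ & δ) | (β | ~γ)) & ((ε | ~β) -> β) = min(a, b) on (0.91, 1.00) = 0.91

0.91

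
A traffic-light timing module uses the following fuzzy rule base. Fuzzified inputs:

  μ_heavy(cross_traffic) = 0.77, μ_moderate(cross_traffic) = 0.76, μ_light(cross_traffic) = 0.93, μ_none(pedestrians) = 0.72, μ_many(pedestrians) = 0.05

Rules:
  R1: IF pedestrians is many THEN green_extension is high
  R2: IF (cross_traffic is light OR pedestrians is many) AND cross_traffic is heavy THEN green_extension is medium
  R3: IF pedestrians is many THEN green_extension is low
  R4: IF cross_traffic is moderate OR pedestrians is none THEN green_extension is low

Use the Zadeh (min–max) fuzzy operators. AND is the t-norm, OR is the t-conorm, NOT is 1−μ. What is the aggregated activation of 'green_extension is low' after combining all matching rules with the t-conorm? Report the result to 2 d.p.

0.76

R1: many=0.05 → w = 0.05
R2: (light=0.93 OR many=0.05) = 0.93; AND[min(a, b)] with heavy=0.77 → w = 0.77
R3: many=0.05 → w = 0.05
R4: moderate=0.76, none=0.72; OR[max(a, b)] → w = 0.76
Rules with consequent 'low': {R3, R4} → strengths 0.05, 0.76
Aggregate via t-conorm [max(a, b)]: 0.76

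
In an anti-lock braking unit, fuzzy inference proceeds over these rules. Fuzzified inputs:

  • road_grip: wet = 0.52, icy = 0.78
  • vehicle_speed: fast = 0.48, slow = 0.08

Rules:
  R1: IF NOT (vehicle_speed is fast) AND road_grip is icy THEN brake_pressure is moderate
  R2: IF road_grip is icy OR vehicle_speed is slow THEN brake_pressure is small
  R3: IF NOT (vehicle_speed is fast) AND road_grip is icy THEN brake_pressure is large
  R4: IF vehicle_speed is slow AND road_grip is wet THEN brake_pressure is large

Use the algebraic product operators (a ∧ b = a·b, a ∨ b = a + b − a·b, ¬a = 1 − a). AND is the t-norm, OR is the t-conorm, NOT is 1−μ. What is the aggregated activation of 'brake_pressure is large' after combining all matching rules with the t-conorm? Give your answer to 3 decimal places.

0.430

R1: ¬fast=1−0.48=0.52, icy=0.78; AND[a·b] → w = 0.4056
R2: icy=0.78, slow=0.08; OR[a + b − a·b] → w = 0.7976
R3: ¬fast=1−0.48=0.52, icy=0.78; AND[a·b] → w = 0.4056
R4: slow=0.08, wet=0.52; AND[a·b] → w = 0.0416
Rules with consequent 'large': {R3, R4} → strengths 0.4056, 0.0416
Aggregate via t-conorm [a + b − a·b]: 0.4303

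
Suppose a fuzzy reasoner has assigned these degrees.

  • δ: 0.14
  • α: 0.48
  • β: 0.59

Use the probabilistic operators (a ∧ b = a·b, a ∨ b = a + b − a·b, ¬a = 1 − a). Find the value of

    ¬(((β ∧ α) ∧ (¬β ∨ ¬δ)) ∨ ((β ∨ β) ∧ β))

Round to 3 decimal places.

0.377

β ∧ α = a·b on (0.5900, 0.4800) = 0.2832
¬β = 1 − 0.5900 = 0.4100
¬δ = 1 − 0.1400 = 0.8600
¬β ∨ ¬δ = a + b − a·b on (0.4100, 0.8600) = 0.9174
(β ∧ α) ∧ (¬β ∨ ¬δ) = a·b on (0.2832, 0.9174) = 0.2598
β ∨ β = a + b − a·b on (0.5900, 0.5900) = 0.8319
(β ∨ β) ∧ β = a·b on (0.8319, 0.5900) = 0.4908
((β ∧ α) ∧ (¬β ∨ ¬δ)) ∨ ((β ∨ β) ∧ β) = a + b − a·b on (0.2598, 0.4908) = 0.6231
¬(((β ∧ α) ∧ (¬β ∨ ¬δ)) ∨ ((β ∨ β) ∧ β)) = 1 − 0.6231 = 0.3769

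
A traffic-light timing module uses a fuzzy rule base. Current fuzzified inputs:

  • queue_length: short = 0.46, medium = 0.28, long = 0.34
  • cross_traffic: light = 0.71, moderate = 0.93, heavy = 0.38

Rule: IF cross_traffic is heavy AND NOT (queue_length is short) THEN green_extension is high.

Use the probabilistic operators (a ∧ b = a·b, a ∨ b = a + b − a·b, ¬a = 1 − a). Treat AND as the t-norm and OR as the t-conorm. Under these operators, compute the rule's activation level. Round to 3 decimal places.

firing strength: heavy=0.38, ¬short=1−0.46=0.54; AND[a·b] → w = 0.2052

0.205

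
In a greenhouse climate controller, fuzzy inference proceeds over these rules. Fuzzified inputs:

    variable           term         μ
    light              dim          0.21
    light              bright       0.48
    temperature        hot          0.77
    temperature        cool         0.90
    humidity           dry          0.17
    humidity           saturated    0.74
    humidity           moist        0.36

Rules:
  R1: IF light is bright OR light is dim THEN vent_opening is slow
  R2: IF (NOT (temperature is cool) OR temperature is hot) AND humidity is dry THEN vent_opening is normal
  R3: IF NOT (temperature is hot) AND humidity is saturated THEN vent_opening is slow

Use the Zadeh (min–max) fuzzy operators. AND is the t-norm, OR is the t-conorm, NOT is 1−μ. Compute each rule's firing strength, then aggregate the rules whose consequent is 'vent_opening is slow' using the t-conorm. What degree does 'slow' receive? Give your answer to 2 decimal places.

R1: bright=0.48, dim=0.21; OR[max(a, b)] → w = 0.48
R2: (¬cool=1−0.90=0.10 OR hot=0.77) = 0.77; AND[min(a, b)] with dry=0.17 → w = 0.17
R3: ¬hot=1−0.77=0.23, saturated=0.74; AND[min(a, b)] → w = 0.23
Rules with consequent 'slow': {R1, R3} → strengths 0.48, 0.23
Aggregate via t-conorm [max(a, b)]: 0.48

0.48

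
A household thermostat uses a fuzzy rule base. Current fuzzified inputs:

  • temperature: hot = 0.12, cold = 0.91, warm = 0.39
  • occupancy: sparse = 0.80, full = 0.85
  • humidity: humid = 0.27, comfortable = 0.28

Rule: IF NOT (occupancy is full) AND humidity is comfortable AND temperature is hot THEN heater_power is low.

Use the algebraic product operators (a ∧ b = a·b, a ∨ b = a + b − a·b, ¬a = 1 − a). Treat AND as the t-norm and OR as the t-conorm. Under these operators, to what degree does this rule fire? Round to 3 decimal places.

0.005

firing strength: ¬full=1−0.85=0.15, comfortable=0.28, hot=0.12; AND[a·b] → w = 0.0050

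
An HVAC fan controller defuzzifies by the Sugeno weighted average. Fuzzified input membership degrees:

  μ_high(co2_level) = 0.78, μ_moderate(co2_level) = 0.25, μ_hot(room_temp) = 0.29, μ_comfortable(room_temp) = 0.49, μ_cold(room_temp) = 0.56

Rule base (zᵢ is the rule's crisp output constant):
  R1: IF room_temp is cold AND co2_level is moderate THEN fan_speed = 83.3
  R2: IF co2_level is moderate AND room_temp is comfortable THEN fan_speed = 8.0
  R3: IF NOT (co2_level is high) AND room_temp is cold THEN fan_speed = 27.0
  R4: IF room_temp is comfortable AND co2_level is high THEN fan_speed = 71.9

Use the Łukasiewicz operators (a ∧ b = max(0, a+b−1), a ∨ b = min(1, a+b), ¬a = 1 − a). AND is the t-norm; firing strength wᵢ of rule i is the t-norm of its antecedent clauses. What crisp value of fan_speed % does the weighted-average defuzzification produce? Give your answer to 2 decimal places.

71.90

R1 (z=83.3): cold=0.56, moderate=0.25; AND[max(0, a+b−1)] → w = 0.00
R2 (z=8.0): moderate=0.25, comfortable=0.49; AND[max(0, a+b−1)] → w = 0.00
R3 (z=27.0): ¬high=1−0.78=0.22, cold=0.56; AND[max(0, a+b−1)] → w = 0.00
R4 (z=71.9): comfortable=0.49, high=0.78; AND[max(0, a+b−1)] → w = 0.27
Weighted average = (0.00·83.3 + 0.00·8.0 + 0.00·27.0 + 0.27·71.9) / (0.00 + 0.00 + 0.00 + 0.27)
  = 19.4130 / 0.2700 = 71.90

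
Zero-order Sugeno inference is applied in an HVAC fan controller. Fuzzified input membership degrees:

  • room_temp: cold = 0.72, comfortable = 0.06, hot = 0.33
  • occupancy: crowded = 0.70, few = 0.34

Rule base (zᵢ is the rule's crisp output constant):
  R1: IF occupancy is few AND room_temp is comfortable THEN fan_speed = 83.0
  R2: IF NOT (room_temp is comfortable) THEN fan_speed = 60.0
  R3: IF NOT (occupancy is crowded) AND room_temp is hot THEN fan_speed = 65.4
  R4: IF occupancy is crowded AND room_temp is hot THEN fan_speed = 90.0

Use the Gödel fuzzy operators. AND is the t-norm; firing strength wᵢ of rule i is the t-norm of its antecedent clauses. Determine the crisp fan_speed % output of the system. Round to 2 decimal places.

R1 (z=83.0): few=0.34, comfortable=0.06; AND[min(a, b)] → w = 0.06
R2 (z=60.0): ¬comfortable=1−0.06=0.94 → w = 0.94
R3 (z=65.4): ¬crowded=1−0.70=0.30, hot=0.33; AND[min(a, b)] → w = 0.30
R4 (z=90.0): crowded=0.70, hot=0.33; AND[min(a, b)] → w = 0.33
Weighted average = (0.06·83.0 + 0.94·60.0 + 0.30·65.4 + 0.33·90.0) / (0.06 + 0.94 + 0.30 + 0.33)
  = 110.7000 / 1.6300 = 67.91

67.91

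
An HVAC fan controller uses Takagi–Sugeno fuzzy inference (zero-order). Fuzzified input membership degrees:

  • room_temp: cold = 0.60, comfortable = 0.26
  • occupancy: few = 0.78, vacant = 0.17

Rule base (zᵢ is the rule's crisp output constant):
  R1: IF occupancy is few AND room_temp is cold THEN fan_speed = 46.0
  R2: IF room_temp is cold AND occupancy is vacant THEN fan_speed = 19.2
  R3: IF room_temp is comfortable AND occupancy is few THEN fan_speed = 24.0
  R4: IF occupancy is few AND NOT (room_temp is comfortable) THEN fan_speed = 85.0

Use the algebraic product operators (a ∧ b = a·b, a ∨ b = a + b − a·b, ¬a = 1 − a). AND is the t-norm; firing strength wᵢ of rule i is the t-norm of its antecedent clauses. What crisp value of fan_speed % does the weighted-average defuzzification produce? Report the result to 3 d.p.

R1 (z=46.0): few=0.78, cold=0.60; AND[a·b] → w = 0.4680
R2 (z=19.2): cold=0.60, vacant=0.17; AND[a·b] → w = 0.1020
R3 (z=24.0): comfortable=0.26, few=0.78; AND[a·b] → w = 0.2028
R4 (z=85.0): few=0.78, ¬comfortable=1−0.26=0.74; AND[a·b] → w = 0.5772
Weighted average = (0.4680·46.0 + 0.1020·19.2 + 0.2028·24.0 + 0.5772·85.0) / (0.4680 + 0.1020 + 0.2028 + 0.5772)
  = 77.4156 / 1.3500 = 57.345

57.345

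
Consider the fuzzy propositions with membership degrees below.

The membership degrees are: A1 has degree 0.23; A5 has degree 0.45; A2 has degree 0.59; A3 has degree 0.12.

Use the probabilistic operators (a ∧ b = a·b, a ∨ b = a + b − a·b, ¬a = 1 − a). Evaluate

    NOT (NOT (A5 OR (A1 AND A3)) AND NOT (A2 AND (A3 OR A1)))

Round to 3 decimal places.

0.567

A1 AND A3 = a·b on (0.2300, 0.1200) = 0.0276
A5 OR (A1 AND A3) = a + b − a·b on (0.4500, 0.0276) = 0.4652
NOT (A5 OR (A1 AND A3)) = 1 − 0.4652 = 0.5348
A3 OR A1 = a + b − a·b on (0.1200, 0.2300) = 0.3224
A2 AND (A3 OR A1) = a·b on (0.5900, 0.3224) = 0.1902
NOT (A2 AND (A3 OR A1)) = 1 − 0.1902 = 0.8098
NOT (A5 OR (A1 AND A3)) AND NOT (A2 AND (A3 OR A1)) = a·b on (0.5348, 0.8098) = 0.4331
NOT (NOT (A5 OR (A1 AND A3)) AND NOT (A2 AND (A3 OR A1))) = 1 − 0.4331 = 0.5669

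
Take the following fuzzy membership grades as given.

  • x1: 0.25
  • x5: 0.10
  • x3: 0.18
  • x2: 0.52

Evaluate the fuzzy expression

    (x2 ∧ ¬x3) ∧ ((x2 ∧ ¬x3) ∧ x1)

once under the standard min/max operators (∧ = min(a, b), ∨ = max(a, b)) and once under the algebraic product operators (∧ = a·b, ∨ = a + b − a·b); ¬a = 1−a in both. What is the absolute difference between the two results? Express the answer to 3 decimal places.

Under standard min/max:
  ¬x3 = 1 − 0.18 = 0.82
  x2 ∧ ¬x3 = min(a, b) on (0.52, 0.82) = 0.52
  ¬x3 = 1 − 0.18 = 0.82
  x2 ∧ ¬x3 = min(a, b) on (0.52, 0.82) = 0.52
  (x2 ∧ ¬x3) ∧ x1 = min(a, b) on (0.52, 0.25) = 0.25
  (x2 ∧ ¬x3) ∧ ((x2 ∧ ¬x3) ∧ x1) = min(a, b) on (0.52, 0.25) = 0.25
  → value = 0.2500
Under algebraic product:
  ¬x3 = 1 − 0.1800 = 0.8200
  x2 ∧ ¬x3 = a·b on (0.5200, 0.8200) = 0.4264
  ¬x3 = 1 − 0.1800 = 0.8200
  x2 ∧ ¬x3 = a·b on (0.5200, 0.8200) = 0.4264
  (x2 ∧ ¬x3) ∧ x1 = a·b on (0.4264, 0.2500) = 0.1066
  (x2 ∧ ¬x3) ∧ ((x2 ∧ ¬x3) ∧ x1) = a·b on (0.4264, 0.1066) = 0.0455
  → value = 0.0455
|0.2500 − 0.0455| = 0.205

0.205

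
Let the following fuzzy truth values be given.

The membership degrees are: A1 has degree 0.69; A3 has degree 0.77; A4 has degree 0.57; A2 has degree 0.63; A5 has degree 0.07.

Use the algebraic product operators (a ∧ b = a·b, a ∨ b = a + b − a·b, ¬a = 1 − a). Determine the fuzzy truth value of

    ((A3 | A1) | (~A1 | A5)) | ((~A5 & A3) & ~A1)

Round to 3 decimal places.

0.964

A3 | A1 = a + b − a·b on (0.7700, 0.6900) = 0.9287
~A1 = 1 − 0.6900 = 0.3100
~A1 | A5 = a + b − a·b on (0.3100, 0.0700) = 0.3583
(A3 | A1) | (~A1 | A5) = a + b − a·b on (0.9287, 0.3583) = 0.9542
~A5 = 1 − 0.0700 = 0.9300
~A5 & A3 = a·b on (0.9300, 0.7700) = 0.7161
~A1 = 1 − 0.6900 = 0.3100
(~A5 & A3) & ~A1 = a·b on (0.7161, 0.3100) = 0.2220
((A3 | A1) | (~A1 | A5)) | ((~A5 & A3) & ~A1) = a + b − a·b on (0.9542, 0.2220) = 0.9644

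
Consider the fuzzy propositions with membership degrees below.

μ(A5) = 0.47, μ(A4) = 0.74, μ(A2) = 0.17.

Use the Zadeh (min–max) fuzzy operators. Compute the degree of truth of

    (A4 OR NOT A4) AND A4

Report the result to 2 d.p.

NOT A4 = 1 − 0.74 = 0.26
A4 OR NOT A4 = max(a, b) on (0.74, 0.26) = 0.74
(A4 OR NOT A4) AND A4 = min(a, b) on (0.74, 0.74) = 0.74

0.74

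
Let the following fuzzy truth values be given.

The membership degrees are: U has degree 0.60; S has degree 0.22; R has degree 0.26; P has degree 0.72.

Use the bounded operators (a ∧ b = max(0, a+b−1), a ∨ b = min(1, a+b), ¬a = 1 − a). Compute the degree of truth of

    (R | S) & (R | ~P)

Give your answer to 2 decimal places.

0.02

R | S = min(1, a+b) on (0.26, 0.22) = 0.48
~P = 1 − 0.72 = 0.28
R | ~P = min(1, a+b) on (0.26, 0.28) = 0.54
(R | S) & (R | ~P) = max(0, a+b−1) on (0.48, 0.54) = 0.02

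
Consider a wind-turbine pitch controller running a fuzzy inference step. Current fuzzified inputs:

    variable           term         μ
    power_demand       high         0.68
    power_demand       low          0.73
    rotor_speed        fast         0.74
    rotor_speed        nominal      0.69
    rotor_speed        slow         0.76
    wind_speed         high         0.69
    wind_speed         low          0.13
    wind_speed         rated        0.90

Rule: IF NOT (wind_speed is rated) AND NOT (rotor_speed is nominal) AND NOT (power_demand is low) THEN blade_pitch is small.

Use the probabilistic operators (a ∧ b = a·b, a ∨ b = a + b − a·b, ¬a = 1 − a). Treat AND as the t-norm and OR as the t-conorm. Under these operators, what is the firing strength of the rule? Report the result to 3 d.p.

0.008

firing strength: ¬rated=1−0.90=0.10, ¬nominal=1−0.69=0.31, ¬low=1−0.73=0.27; AND[a·b] → w = 0.0084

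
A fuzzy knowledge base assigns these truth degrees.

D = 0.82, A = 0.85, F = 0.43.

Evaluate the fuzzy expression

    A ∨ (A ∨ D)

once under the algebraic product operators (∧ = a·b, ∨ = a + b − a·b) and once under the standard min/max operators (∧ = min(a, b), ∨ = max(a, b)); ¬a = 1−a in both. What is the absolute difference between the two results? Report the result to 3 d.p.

Under algebraic product:
  A ∨ D = a + b − a·b on (0.8500, 0.8200) = 0.9730
  A ∨ (A ∨ D) = a + b − a·b on (0.8500, 0.9730) = 0.9960
  → value = 0.9960
Under standard min/max:
  A ∨ D = max(a, b) on (0.85, 0.82) = 0.85
  A ∨ (A ∨ D) = max(a, b) on (0.85, 0.85) = 0.85
  → value = 0.8500
|0.9960 − 0.8500| = 0.146

0.146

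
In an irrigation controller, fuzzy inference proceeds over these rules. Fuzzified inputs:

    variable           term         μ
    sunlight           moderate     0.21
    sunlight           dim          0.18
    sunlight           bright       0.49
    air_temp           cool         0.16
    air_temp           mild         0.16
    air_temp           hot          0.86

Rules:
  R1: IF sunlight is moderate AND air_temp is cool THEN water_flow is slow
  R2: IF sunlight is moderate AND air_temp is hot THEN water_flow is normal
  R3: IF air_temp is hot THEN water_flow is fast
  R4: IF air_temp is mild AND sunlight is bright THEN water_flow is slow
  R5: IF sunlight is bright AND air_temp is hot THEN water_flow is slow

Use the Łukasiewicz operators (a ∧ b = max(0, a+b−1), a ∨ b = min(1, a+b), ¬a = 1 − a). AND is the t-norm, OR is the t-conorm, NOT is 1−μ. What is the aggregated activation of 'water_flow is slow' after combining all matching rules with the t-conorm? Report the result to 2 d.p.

0.35

R1: moderate=0.21, cool=0.16; AND[max(0, a+b−1)] → w = 0.00
R2: moderate=0.21, hot=0.86; AND[max(0, a+b−1)] → w = 0.07
R3: hot=0.86 → w = 0.86
R4: mild=0.16, bright=0.49; AND[max(0, a+b−1)] → w = 0.00
R5: bright=0.49, hot=0.86; AND[max(0, a+b−1)] → w = 0.35
Rules with consequent 'slow': {R1, R4, R5} → strengths 0.00, 0.00, 0.35
Aggregate via t-conorm [min(1, a+b)]: 0.35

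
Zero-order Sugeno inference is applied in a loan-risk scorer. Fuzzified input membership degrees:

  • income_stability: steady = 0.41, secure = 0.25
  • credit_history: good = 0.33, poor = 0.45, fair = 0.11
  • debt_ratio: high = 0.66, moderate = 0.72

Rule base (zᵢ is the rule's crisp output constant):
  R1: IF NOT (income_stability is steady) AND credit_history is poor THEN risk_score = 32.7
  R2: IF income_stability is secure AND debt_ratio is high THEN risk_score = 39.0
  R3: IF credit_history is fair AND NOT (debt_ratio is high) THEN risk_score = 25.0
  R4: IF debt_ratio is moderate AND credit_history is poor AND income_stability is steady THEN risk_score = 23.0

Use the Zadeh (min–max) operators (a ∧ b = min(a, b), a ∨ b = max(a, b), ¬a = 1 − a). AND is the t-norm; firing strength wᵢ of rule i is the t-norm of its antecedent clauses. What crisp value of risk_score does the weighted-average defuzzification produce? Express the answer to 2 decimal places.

R1 (z=32.7): ¬steady=1−0.41=0.59, poor=0.45; AND[min(a, b)] → w = 0.45
R2 (z=39.0): secure=0.25, high=0.66; AND[min(a, b)] → w = 0.25
R3 (z=25.0): fair=0.11, ¬high=1−0.66=0.34; AND[min(a, b)] → w = 0.11
R4 (z=23.0): moderate=0.72, poor=0.45, steady=0.41; AND[min(a, b)] → w = 0.41
Weighted average = (0.45·32.7 + 0.25·39.0 + 0.11·25.0 + 0.41·23.0) / (0.45 + 0.25 + 0.11 + 0.41)
  = 36.6450 / 1.2200 = 30.04

30.04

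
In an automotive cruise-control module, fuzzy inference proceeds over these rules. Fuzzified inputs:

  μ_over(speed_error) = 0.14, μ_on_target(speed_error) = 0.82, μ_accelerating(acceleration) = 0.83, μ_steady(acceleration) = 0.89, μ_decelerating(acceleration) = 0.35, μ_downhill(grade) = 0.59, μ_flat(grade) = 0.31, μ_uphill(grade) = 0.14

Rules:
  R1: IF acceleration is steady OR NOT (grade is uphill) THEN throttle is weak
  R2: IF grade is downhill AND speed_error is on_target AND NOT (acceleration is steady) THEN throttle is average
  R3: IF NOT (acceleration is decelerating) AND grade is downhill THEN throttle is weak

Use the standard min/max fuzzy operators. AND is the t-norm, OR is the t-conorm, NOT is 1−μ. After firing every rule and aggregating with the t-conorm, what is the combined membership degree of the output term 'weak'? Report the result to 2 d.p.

R1: steady=0.89, ¬uphill=1−0.14=0.86; OR[max(a, b)] → w = 0.89
R2: downhill=0.59, on_target=0.82, ¬steady=1−0.89=0.11; AND[min(a, b)] → w = 0.11
R3: ¬decelerating=1−0.35=0.65, downhill=0.59; AND[min(a, b)] → w = 0.59
Rules with consequent 'weak': {R1, R3} → strengths 0.89, 0.59
Aggregate via t-conorm [max(a, b)]: 0.89

0.89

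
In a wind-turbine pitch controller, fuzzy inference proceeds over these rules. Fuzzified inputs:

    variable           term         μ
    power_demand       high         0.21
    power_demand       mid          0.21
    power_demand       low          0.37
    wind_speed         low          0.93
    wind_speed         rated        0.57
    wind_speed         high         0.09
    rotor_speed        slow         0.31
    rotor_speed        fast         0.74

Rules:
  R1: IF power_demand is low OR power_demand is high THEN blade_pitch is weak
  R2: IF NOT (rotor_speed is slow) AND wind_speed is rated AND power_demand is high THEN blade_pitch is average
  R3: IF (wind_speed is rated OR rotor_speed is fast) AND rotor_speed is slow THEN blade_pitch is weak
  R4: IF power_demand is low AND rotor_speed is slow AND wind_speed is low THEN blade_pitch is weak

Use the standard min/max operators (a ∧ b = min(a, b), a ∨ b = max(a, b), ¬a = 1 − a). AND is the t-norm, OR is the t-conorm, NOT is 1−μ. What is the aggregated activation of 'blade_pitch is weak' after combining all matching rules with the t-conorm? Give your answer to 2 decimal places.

R1: low=0.37, high=0.21; OR[max(a, b)] → w = 0.37
R2: ¬slow=1−0.31=0.69, rated=0.57, high=0.21; AND[min(a, b)] → w = 0.21
R3: (rated=0.57 OR fast=0.74) = 0.74; AND[min(a, b)] with slow=0.31 → w = 0.31
R4: low=0.37, slow=0.31, low=0.93; AND[min(a, b)] → w = 0.31
Rules with consequent 'weak': {R1, R3, R4} → strengths 0.37, 0.31, 0.31
Aggregate via t-conorm [max(a, b)]: 0.37

0.37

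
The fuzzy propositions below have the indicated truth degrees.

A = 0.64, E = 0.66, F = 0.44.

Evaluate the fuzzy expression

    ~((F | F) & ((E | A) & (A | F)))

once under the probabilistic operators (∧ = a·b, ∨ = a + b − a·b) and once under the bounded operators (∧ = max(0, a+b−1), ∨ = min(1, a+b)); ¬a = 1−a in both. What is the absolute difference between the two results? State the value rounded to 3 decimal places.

Under probabilistic:
  F | F = a + b − a·b on (0.4400, 0.4400) = 0.6864
  E | A = a + b − a·b on (0.6600, 0.6400) = 0.8776
  A | F = a + b − a·b on (0.6400, 0.4400) = 0.7984
  (E | A) & (A | F) = a·b on (0.8776, 0.7984) = 0.7007
  (F | F) & ((E | A) & (A | F)) = a·b on (0.6864, 0.7007) = 0.4809
  ~((F | F) & ((E | A) & (A | F))) = 1 − 0.4809 = 0.5191
  → value = 0.5191
Under bounded:
  F | F = min(1, a+b) on (0.44, 0.44) = 0.88
  E | A = min(1, a+b) on (0.66, 0.64) = 1.00
  A | F = min(1, a+b) on (0.64, 0.44) = 1.00
  (E | A) & (A | F) = max(0, a+b−1) on (1.00, 1.00) = 1.00
  (F | F) & ((E | A) & (A | F)) = max(0, a+b−1) on (0.88, 1.00) = 0.88
  ~((F | F) & ((E | A) & (A | F))) = 1 − 0.88 = 0.12
  → value = 0.1200
|0.5191 − 0.1200| = 0.399

0.399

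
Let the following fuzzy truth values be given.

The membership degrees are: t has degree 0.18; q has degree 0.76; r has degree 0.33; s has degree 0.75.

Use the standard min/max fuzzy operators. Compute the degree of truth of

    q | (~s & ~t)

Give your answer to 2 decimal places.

0.76

~s = 1 − 0.75 = 0.25
~t = 1 − 0.18 = 0.82
~s & ~t = min(a, b) on (0.25, 0.82) = 0.25
q | (~s & ~t) = max(a, b) on (0.76, 0.25) = 0.76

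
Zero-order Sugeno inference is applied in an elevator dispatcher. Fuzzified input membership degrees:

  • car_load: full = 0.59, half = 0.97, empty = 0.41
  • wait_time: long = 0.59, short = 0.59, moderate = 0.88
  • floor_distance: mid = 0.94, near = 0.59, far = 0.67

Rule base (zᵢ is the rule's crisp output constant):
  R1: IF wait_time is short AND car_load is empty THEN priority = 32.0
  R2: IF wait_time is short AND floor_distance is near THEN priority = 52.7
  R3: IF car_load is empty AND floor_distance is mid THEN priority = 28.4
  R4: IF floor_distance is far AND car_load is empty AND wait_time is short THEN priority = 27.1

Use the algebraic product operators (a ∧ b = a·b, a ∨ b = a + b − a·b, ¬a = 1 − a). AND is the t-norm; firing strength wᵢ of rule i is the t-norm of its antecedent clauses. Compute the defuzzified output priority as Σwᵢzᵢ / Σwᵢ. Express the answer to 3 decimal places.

R1 (z=32.0): short=0.59, empty=0.41; AND[a·b] → w = 0.2419
R2 (z=52.7): short=0.59, near=0.59; AND[a·b] → w = 0.3481
R3 (z=28.4): empty=0.41, mid=0.94; AND[a·b] → w = 0.3854
R4 (z=27.1): far=0.67, empty=0.41, short=0.59; AND[a·b] → w = 0.1621
Weighted average = (0.2419·32.0 + 0.3481·52.7 + 0.3854·28.4 + 0.1621·27.1) / (0.2419 + 0.3481 + 0.3854 + 0.1621)
  = 41.4232 / 1.1375 = 36.417

36.417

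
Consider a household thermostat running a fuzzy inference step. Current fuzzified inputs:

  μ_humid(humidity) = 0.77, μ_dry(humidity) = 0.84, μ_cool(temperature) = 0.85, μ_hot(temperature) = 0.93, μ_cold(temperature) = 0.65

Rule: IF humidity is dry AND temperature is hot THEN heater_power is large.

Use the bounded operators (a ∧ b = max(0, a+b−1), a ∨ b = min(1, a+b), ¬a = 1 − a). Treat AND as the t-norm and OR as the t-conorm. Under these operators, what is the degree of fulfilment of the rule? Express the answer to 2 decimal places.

0.77

firing strength: dry=0.84, hot=0.93; AND[max(0, a+b−1)] → w = 0.77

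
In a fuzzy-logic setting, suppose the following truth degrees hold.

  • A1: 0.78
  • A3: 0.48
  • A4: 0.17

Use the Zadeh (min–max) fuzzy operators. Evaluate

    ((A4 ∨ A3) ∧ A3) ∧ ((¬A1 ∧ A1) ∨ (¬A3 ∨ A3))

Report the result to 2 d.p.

0.48

A4 ∨ A3 = max(a, b) on (0.17, 0.48) = 0.48
(A4 ∨ A3) ∧ A3 = min(a, b) on (0.48, 0.48) = 0.48
¬A1 = 1 − 0.78 = 0.22
¬A1 ∧ A1 = min(a, b) on (0.22, 0.78) = 0.22
¬A3 = 1 − 0.48 = 0.52
¬A3 ∨ A3 = max(a, b) on (0.52, 0.48) = 0.52
(¬A1 ∧ A1) ∨ (¬A3 ∨ A3) = max(a, b) on (0.22, 0.52) = 0.52
((A4 ∨ A3) ∧ A3) ∧ ((¬A1 ∧ A1) ∨ (¬A3 ∨ A3)) = min(a, b) on (0.48, 0.52) = 0.48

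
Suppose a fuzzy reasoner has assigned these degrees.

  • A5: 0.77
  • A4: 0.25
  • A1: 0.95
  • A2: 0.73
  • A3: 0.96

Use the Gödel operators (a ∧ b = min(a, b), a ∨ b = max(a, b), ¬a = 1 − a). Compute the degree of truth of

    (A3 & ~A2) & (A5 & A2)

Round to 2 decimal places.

~A2 = 1 − 0.73 = 0.27
A3 & ~A2 = min(a, b) on (0.96, 0.27) = 0.27
A5 & A2 = min(a, b) on (0.77, 0.73) = 0.73
(A3 & ~A2) & (A5 & A2) = min(a, b) on (0.27, 0.73) = 0.27

0.27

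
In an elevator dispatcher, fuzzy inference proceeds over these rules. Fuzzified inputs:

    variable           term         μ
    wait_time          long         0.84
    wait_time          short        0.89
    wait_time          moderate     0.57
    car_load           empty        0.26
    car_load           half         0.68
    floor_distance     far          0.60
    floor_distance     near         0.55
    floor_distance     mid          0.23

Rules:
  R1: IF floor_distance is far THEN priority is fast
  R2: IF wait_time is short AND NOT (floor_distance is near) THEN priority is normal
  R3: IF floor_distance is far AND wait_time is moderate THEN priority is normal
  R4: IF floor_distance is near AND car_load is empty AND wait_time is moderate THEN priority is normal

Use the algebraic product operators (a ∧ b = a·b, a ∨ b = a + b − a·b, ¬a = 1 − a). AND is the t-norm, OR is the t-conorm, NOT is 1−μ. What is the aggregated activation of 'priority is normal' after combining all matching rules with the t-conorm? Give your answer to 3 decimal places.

R1: far=0.60 → w = 0.6000
R2: short=0.89, ¬near=1−0.55=0.45; AND[a·b] → w = 0.4005
R3: far=0.60, moderate=0.57; AND[a·b] → w = 0.3420
R4: near=0.55, empty=0.26, moderate=0.57; AND[a·b] → w = 0.0815
Rules with consequent 'normal': {R2, R3, R4} → strengths 0.4005, 0.3420, 0.0815
Aggregate via t-conorm [a + b − a·b]: 0.6377

0.638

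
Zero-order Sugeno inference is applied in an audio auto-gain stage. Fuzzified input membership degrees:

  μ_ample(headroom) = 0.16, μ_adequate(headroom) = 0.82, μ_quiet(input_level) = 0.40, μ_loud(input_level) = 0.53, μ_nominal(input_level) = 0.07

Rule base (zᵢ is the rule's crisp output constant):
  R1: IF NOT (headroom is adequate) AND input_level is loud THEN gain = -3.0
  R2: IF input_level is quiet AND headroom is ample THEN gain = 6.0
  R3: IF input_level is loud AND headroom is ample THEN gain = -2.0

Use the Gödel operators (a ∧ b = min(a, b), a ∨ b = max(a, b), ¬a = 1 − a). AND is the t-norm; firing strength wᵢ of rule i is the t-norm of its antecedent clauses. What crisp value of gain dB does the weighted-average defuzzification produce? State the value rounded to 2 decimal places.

R1 (z=-3.0): ¬adequate=1−0.82=0.18, loud=0.53; AND[min(a, b)] → w = 0.18
R2 (z=6.0): quiet=0.40, ample=0.16; AND[min(a, b)] → w = 0.16
R3 (z=-2.0): loud=0.53, ample=0.16; AND[min(a, b)] → w = 0.16
Weighted average = (0.18·-3.0 + 0.16·6.0 + 0.16·-2.0) / (0.18 + 0.16 + 0.16)
  = 0.1000 / 0.5000 = 0.20

0.20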